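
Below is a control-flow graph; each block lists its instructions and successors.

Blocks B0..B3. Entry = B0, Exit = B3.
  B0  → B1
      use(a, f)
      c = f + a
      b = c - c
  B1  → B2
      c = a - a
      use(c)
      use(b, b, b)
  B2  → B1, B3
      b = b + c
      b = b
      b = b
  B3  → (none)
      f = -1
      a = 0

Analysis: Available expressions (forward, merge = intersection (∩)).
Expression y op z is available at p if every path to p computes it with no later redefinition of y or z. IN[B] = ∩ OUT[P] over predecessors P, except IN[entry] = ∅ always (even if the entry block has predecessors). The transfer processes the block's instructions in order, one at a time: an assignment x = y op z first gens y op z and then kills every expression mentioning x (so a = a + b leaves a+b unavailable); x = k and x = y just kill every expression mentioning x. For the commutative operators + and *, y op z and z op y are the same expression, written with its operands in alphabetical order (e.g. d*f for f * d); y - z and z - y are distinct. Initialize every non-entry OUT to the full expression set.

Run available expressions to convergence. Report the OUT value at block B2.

Answer: {a+f, a-a}

Trace:
Fixpoint table:
  B0:   IN={}   OUT={a+f, c-c}
  B1:   IN={a+f}   OUT={a+f, a-a}
  B2:   IN={a+f, a-a}   OUT={a+f, a-a}
  B3:   IN={a+f, a-a}   OUT={}

Merge at B2: IN[B2] = OUT[B1] = {a+f, a-a}
Applying B2's transfer function to that IN value gives OUT[B2] (row B2 above).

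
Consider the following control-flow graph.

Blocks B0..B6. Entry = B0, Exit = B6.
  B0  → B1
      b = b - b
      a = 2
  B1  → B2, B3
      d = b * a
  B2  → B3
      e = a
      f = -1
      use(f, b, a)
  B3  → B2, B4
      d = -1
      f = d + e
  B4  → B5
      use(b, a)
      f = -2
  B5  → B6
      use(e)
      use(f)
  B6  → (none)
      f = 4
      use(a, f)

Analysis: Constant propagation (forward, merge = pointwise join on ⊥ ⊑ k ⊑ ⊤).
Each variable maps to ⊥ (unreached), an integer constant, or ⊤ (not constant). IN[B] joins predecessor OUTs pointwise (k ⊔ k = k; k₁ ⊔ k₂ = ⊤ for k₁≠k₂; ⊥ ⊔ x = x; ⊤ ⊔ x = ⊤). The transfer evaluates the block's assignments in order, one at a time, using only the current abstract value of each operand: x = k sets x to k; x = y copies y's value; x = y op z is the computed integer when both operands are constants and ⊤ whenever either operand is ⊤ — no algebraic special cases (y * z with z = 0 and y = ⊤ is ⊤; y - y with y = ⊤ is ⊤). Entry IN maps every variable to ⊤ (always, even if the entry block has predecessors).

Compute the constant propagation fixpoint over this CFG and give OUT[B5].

Per-block solution:
  B0:  IN=(all ⊤)  OUT={a:2; rest ⊤}
  B1:  IN={a:2; rest ⊤}  OUT={a:2; rest ⊤}
  B2:  IN={a:2; rest ⊤}  OUT={a:2, e:2, f:-1; rest ⊤}
  B3:  IN={a:2; rest ⊤}  OUT={a:2, d:-1; rest ⊤}
  B4:  IN={a:2, d:-1; rest ⊤}  OUT={a:2, d:-1, f:-2; rest ⊤}
  B5:  IN={a:2, d:-1, f:-2; rest ⊤}  OUT={a:2, d:-1, f:-2; rest ⊤}
  B6:  IN={a:2, d:-1, f:-2; rest ⊤}  OUT={a:2, d:-1, f:4; rest ⊤}

Merge at B5: IN[B5] = OUT[B4] = {a: 2, b: ⊤, c: ⊤, d: -1, e: ⊤, f: -2}
Applying B5's transfer function to that IN value gives OUT[B5] (row B5 above).

Answer: {a: 2, b: ⊤, c: ⊤, d: -1, e: ⊤, f: -2}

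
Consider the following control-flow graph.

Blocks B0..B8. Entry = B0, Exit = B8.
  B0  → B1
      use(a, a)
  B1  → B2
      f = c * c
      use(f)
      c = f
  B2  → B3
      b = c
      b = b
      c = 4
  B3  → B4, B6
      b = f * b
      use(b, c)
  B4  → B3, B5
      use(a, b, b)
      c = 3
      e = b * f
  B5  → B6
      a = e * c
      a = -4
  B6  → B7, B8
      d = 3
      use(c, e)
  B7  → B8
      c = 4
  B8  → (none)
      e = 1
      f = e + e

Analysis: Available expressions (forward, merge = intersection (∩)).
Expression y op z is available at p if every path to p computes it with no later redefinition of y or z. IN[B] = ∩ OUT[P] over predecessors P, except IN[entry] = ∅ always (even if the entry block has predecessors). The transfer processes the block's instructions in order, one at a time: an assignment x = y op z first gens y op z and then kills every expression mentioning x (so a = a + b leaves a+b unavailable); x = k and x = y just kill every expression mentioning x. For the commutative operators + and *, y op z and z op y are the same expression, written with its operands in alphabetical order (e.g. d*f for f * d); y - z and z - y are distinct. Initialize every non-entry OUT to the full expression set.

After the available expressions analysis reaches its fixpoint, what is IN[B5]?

Answer: {b*f}

Derivation:
Fixpoint table:
  B0:   IN={}   OUT={}
  B1:   IN={}   OUT={}
  B2:   IN={}   OUT={}
  B3:   IN={}   OUT={}
  B4:   IN={}   OUT={b*f}
  B5:   IN={b*f}   OUT={b*f, c*e}
  B6:   IN={}   OUT={}
  B7:   IN={}   OUT={}
  B8:   IN={}   OUT={e+e}

Merge at B5: IN[B5] = OUT[B4] = {b*f}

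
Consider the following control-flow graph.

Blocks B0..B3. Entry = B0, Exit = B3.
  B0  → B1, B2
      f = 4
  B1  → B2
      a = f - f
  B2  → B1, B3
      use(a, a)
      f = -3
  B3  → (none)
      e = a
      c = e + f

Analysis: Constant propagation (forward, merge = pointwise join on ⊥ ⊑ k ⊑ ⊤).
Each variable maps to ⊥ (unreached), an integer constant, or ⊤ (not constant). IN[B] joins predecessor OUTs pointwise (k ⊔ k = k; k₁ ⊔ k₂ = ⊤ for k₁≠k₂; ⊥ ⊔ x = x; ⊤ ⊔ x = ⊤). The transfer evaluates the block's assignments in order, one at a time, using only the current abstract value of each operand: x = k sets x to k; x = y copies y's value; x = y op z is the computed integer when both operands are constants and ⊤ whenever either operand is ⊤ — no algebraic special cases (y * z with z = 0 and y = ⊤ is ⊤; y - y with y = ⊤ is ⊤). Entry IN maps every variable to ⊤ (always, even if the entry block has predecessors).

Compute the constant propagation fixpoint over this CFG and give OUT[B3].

Answer: {a: ⊤, b: ⊤, c: ⊤, d: ⊤, e: ⊤, f: -3}

Trace:
Converged values:
  B0:   IN=(all ⊤)   OUT={f:4; rest ⊤}
  B1:   IN=(all ⊤)   OUT=(all ⊤)
  B2:   IN=(all ⊤)   OUT={f:-3; rest ⊤}
  B3:   IN={f:-3; rest ⊤}   OUT={f:-3; rest ⊤}

Merge at B3: IN[B3] = OUT[B2] = {a: ⊤, b: ⊤, c: ⊤, d: ⊤, e: ⊤, f: -3}
Applying B3's transfer function to that IN value gives OUT[B3] (row B3 above).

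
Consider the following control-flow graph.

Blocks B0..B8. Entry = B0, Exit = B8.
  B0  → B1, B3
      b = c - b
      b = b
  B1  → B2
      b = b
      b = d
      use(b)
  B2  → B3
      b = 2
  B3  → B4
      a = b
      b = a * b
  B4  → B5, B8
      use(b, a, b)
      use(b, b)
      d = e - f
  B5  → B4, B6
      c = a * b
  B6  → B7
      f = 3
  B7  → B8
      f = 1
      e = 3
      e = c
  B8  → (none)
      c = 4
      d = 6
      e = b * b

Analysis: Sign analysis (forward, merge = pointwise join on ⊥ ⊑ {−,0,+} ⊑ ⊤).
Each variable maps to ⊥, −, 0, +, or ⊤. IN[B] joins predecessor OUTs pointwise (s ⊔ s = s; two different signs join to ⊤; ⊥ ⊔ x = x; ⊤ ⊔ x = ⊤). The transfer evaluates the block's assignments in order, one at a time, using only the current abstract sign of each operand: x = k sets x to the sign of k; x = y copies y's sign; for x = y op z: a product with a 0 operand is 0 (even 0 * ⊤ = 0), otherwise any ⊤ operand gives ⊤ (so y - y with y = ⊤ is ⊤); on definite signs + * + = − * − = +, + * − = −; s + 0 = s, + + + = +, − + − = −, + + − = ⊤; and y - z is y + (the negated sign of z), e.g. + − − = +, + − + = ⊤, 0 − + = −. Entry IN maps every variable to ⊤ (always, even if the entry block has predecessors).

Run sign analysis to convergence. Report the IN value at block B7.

Answer: {a: ⊤, b: ⊤, c: ⊤, d: ⊤, e: ⊤, f: +}

Trace:
Per-block solution:
  B0:  IN=(all ⊤)  OUT=(all ⊤)
  B1:  IN=(all ⊤)  OUT=(all ⊤)
  B2:  IN=(all ⊤)  OUT={b:+; rest ⊤}
  B3:  IN=(all ⊤)  OUT=(all ⊤)
  B4:  IN=(all ⊤)  OUT=(all ⊤)
  B5:  IN=(all ⊤)  OUT=(all ⊤)
  B6:  IN=(all ⊤)  OUT={f:+; rest ⊤}
  B7:  IN={f:+; rest ⊤}  OUT={f:+; rest ⊤}
  B8:  IN=(all ⊤)  OUT={c:+, d:+; rest ⊤}

Merge at B7: IN[B7] = OUT[B6] = {a: ⊤, b: ⊤, c: ⊤, d: ⊤, e: ⊤, f: +}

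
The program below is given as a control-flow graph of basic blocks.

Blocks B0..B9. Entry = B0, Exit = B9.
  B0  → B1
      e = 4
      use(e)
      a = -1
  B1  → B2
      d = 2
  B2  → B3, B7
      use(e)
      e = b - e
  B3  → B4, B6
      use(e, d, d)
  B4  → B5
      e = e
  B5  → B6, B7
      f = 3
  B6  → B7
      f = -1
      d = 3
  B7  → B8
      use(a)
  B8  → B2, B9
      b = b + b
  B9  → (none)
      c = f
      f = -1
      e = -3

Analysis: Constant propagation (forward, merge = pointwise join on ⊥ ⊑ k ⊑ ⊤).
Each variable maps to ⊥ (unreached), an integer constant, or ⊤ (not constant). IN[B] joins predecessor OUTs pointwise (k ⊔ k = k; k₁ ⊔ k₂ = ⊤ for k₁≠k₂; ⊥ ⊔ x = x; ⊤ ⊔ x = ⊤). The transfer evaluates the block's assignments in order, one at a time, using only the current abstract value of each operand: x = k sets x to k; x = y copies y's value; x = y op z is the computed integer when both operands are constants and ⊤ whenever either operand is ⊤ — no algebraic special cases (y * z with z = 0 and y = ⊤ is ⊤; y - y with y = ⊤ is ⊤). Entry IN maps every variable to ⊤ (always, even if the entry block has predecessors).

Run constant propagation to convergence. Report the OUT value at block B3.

Converged values:
  B0:  IN=(all ⊤)  OUT={a:-1, e:4; rest ⊤}
  B1:  IN={a:-1, e:4; rest ⊤}  OUT={a:-1, d:2, e:4; rest ⊤}
  B2:  IN={a:-1; rest ⊤}  OUT={a:-1; rest ⊤}
  B3:  IN={a:-1; rest ⊤}  OUT={a:-1; rest ⊤}
  B4:  IN={a:-1; rest ⊤}  OUT={a:-1; rest ⊤}
  B5:  IN={a:-1; rest ⊤}  OUT={a:-1, f:3; rest ⊤}
  B6:  IN={a:-1; rest ⊤}  OUT={a:-1, d:3, f:-1; rest ⊤}
  B7:  IN={a:-1; rest ⊤}  OUT={a:-1; rest ⊤}
  B8:  IN={a:-1; rest ⊤}  OUT={a:-1; rest ⊤}
  B9:  IN={a:-1; rest ⊤}  OUT={a:-1, e:-3, f:-1; rest ⊤}

Merge at B3: IN[B3] = OUT[B2] = {a: -1, b: ⊤, c: ⊤, d: ⊤, e: ⊤, f: ⊤}
Applying B3's transfer function to that IN value gives OUT[B3] (row B3 above).

Answer: {a: -1, b: ⊤, c: ⊤, d: ⊤, e: ⊤, f: ⊤}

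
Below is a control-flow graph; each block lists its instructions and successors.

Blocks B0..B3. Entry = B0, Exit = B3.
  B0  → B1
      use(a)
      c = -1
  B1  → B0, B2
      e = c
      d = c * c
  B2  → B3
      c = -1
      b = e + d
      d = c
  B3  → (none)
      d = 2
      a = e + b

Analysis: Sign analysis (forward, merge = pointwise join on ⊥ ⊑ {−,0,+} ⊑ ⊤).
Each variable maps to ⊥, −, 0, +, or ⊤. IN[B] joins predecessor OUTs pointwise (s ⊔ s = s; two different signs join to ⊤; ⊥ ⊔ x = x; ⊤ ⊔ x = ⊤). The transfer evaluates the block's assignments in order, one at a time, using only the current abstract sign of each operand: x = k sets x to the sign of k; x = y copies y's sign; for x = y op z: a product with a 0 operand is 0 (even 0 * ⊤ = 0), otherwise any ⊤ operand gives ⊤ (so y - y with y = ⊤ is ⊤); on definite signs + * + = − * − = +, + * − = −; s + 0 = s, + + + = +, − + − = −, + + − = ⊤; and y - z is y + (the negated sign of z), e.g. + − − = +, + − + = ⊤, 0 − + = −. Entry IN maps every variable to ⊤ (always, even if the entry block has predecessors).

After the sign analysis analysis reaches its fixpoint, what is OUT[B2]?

Per-block solution:
  B0:   IN=(all ⊤)   OUT={c:-; rest ⊤}
  B1:   IN={c:-; rest ⊤}   OUT={c:-, d:+, e:-; rest ⊤}
  B2:   IN={c:-, d:+, e:-; rest ⊤}   OUT={c:-, d:-, e:-; rest ⊤}
  B3:   IN={c:-, d:-, e:-; rest ⊤}   OUT={c:-, d:+, e:-; rest ⊤}

Merge at B2: IN[B2] = OUT[B1] = {a: ⊤, b: ⊤, c: -, d: +, e: -, f: ⊤}
Applying B2's transfer function to that IN value gives OUT[B2] (row B2 above).

Answer: {a: ⊤, b: ⊤, c: -, d: -, e: -, f: ⊤}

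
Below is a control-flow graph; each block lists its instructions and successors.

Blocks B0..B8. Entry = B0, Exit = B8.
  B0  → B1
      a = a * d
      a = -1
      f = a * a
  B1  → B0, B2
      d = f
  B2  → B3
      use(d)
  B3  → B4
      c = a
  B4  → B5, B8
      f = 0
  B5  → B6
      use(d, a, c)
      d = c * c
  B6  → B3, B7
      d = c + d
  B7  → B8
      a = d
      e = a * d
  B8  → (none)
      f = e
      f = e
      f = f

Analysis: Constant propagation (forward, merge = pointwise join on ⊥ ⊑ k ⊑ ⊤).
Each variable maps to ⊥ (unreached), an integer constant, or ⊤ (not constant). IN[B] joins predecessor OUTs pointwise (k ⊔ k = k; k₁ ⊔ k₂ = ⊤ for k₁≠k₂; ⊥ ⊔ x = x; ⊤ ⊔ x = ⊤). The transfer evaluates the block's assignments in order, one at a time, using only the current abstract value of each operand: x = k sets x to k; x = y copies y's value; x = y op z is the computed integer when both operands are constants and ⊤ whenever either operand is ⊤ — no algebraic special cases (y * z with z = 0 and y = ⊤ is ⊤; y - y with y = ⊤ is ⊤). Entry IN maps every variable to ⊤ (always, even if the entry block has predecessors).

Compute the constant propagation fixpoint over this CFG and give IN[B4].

Fixpoint table:
  B0: | IN=(all ⊤) | OUT={a:-1, f:1; rest ⊤}
  B1: | IN={a:-1, f:1; rest ⊤} | OUT={a:-1, d:1, f:1; rest ⊤}
  B2: | IN={a:-1, d:1, f:1; rest ⊤} | OUT={a:-1, d:1, f:1; rest ⊤}
  B3: | IN={a:-1; rest ⊤} | OUT={a:-1, c:-1; rest ⊤}
  B4: | IN={a:-1, c:-1; rest ⊤} | OUT={a:-1, c:-1, f:0; rest ⊤}
  B5: | IN={a:-1, c:-1, f:0; rest ⊤} | OUT={a:-1, c:-1, d:1, f:0; rest ⊤}
  B6: | IN={a:-1, c:-1, d:1, f:0; rest ⊤} | OUT={a:-1, c:-1, d:0, f:0; rest ⊤}
  B7: | IN={a:-1, c:-1, d:0, f:0; rest ⊤} | OUT={a:0, c:-1, d:0, e:0, f:0; rest ⊤}
  B8: | IN={c:-1, f:0; rest ⊤} | OUT={c:-1; rest ⊤}

Merge at B4: IN[B4] = OUT[B3] = {a: -1, b: ⊤, c: -1, d: ⊤, e: ⊤, f: ⊤}

Answer: {a: -1, b: ⊤, c: -1, d: ⊤, e: ⊤, f: ⊤}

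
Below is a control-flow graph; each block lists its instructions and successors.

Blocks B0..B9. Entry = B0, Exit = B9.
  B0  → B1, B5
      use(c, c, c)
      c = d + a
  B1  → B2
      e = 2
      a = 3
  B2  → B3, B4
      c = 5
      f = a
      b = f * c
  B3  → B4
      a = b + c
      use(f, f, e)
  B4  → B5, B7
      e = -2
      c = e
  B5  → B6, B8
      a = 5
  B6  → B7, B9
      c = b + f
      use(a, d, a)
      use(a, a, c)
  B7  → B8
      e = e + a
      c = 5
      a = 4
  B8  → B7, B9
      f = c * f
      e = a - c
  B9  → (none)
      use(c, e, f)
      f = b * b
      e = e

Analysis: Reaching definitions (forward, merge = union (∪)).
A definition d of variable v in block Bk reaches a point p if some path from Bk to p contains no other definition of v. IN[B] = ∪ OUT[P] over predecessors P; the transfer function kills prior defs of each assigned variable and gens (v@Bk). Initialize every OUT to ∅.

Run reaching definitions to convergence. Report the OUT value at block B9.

Per-block solution:
  B0: | IN={} | OUT={c@B0}
  B1: | IN={c@B0} | OUT={a@B1, c@B0, e@B1}
  B2: | IN={a@B1, c@B0, e@B1} | OUT={a@B1, b@B2, c@B2, e@B1, f@B2}
  B3: | IN={a@B1, b@B2, c@B2, e@B1, f@B2} | OUT={a@B3, b@B2, c@B2, e@B1, f@B2}
  B4: | IN={a@B1, a@B3, b@B2, c@B2, e@B1, f@B2} | OUT={a@B1, a@B3, b@B2, c@B4, e@B4, f@B2}
  B5: | IN={a@B1, a@B3, b@B2, c@B0, c@B4, e@B4, f@B2} | OUT={a@B5, b@B2, c@B0, c@B4, e@B4, f@B2}
  B6: | IN={a@B5, b@B2, c@B0, c@B4, e@B4, f@B2} | OUT={a@B5, b@B2, c@B6, e@B4, f@B2}
  B7: | IN={a@B1, a@B3, a@B5, a@B7, b@B2, c@B0, c@B4, c@B6, c@B7, e@B4, e@B8, f@B2, f@B8} | OUT={a@B7, b@B2, c@B7, e@B7, f@B2, f@B8}
  B8: | IN={a@B5, a@B7, b@B2, c@B0, c@B4, c@B7, e@B4, e@B7, f@B2, f@B8} | OUT={a@B5, a@B7, b@B2, c@B0, c@B4, c@B7, e@B8, f@B8}
  B9: | IN={a@B5, a@B7, b@B2, c@B0, c@B4, c@B6, c@B7, e@B4, e@B8, f@B2, f@B8} | OUT={a@B5, a@B7, b@B2, c@B0, c@B4, c@B6, c@B7, e@B9, f@B9}

Merge at B9: IN[B9] = OUT[B6] ⊔ OUT[B8] = {a@B5, a@B7, b@B2, c@B0, c@B4, c@B6, c@B7, e@B4, e@B8, f@B2, f@B8}
Applying B9's transfer function to that IN value gives OUT[B9] (row B9 above).

Answer: {a@B5, a@B7, b@B2, c@B0, c@B4, c@B6, c@B7, e@B9, f@B9}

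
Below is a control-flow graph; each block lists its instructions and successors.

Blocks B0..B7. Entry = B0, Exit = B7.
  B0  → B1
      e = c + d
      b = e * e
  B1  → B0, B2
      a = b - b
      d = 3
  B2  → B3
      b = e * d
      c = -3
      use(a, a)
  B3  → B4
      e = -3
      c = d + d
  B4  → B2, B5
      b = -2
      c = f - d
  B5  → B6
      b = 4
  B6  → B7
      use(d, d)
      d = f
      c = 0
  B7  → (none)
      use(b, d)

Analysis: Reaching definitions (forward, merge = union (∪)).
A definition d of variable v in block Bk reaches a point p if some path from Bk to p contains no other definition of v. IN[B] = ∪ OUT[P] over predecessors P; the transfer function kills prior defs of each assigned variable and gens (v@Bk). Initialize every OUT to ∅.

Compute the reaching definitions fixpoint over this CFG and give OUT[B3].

Answer: {a@B1, b@B2, c@B3, d@B1, e@B3}

Working:
Fixpoint table:
  B0:  IN={a@B1, b@B0, d@B1, e@B0}  OUT={a@B1, b@B0, d@B1, e@B0}
  B1:  IN={a@B1, b@B0, d@B1, e@B0}  OUT={a@B1, b@B0, d@B1, e@B0}
  B2:  IN={a@B1, b@B0, b@B4, c@B4, d@B1, e@B0, e@B3}  OUT={a@B1, b@B2, c@B2, d@B1, e@B0, e@B3}
  B3:  IN={a@B1, b@B2, c@B2, d@B1, e@B0, e@B3}  OUT={a@B1, b@B2, c@B3, d@B1, e@B3}
  B4:  IN={a@B1, b@B2, c@B3, d@B1, e@B3}  OUT={a@B1, b@B4, c@B4, d@B1, e@B3}
  B5:  IN={a@B1, b@B4, c@B4, d@B1, e@B3}  OUT={a@B1, b@B5, c@B4, d@B1, e@B3}
  B6:  IN={a@B1, b@B5, c@B4, d@B1, e@B3}  OUT={a@B1, b@B5, c@B6, d@B6, e@B3}
  B7:  IN={a@B1, b@B5, c@B6, d@B6, e@B3}  OUT={a@B1, b@B5, c@B6, d@B6, e@B3}

Merge at B3: IN[B3] = OUT[B2] = {a@B1, b@B2, c@B2, d@B1, e@B0, e@B3}
Applying B3's transfer function to that IN value gives OUT[B3] (row B3 above).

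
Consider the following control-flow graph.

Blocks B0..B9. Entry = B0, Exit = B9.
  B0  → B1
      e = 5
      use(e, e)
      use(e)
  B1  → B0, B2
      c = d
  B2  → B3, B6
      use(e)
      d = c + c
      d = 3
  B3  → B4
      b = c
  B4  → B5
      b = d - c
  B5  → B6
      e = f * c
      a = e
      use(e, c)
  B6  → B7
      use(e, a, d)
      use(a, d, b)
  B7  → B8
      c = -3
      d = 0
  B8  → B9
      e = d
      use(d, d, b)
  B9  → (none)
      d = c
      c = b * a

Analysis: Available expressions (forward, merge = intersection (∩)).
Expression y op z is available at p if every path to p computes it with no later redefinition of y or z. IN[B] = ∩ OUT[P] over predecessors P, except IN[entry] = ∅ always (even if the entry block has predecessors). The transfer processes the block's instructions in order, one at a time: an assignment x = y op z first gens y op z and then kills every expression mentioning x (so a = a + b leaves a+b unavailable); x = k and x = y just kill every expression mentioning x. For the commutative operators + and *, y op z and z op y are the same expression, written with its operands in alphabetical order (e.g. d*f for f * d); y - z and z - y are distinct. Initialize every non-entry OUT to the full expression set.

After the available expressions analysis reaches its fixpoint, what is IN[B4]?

Answer: {c+c}

Trace:
Per-block solution:
  B0:  IN={}  OUT={}
  B1:  IN={}  OUT={}
  B2:  IN={}  OUT={c+c}
  B3:  IN={c+c}  OUT={c+c}
  B4:  IN={c+c}  OUT={c+c, d-c}
  B5:  IN={c+c, d-c}  OUT={c*f, c+c, d-c}
  B6:  IN={c+c}  OUT={c+c}
  B7:  IN={c+c}  OUT={}
  B8:  IN={}  OUT={}
  B9:  IN={}  OUT={a*b}

Merge at B4: IN[B4] = OUT[B3] = {c+c}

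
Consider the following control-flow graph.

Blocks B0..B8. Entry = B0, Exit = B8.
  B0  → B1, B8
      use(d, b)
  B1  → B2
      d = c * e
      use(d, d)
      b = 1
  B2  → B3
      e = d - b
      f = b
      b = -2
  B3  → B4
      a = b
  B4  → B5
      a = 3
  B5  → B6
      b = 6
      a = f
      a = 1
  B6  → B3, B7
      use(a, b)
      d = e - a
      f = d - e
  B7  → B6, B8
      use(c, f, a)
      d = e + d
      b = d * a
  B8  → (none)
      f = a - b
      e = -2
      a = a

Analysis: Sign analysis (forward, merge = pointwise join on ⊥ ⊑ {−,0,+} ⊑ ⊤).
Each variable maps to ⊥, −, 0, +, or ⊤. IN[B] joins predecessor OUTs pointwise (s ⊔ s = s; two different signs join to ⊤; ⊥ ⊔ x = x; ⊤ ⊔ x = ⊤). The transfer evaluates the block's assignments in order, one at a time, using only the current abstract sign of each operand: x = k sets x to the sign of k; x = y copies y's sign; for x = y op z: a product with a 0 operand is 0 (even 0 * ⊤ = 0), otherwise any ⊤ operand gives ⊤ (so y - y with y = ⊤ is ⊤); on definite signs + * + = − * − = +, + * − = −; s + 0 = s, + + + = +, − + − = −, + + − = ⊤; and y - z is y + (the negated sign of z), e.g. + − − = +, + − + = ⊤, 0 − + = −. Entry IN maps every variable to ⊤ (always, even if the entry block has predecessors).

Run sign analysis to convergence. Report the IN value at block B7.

Per-block solution:
  B0: | IN=(all ⊤) | OUT=(all ⊤)
  B1: | IN=(all ⊤) | OUT={b:+; rest ⊤}
  B2: | IN={b:+; rest ⊤} | OUT={b:-, f:+; rest ⊤}
  B3: | IN=(all ⊤) | OUT=(all ⊤)
  B4: | IN=(all ⊤) | OUT={a:+; rest ⊤}
  B5: | IN={a:+; rest ⊤} | OUT={a:+, b:+; rest ⊤}
  B6: | IN={a:+; rest ⊤} | OUT={a:+; rest ⊤}
  B7: | IN={a:+; rest ⊤} | OUT={a:+; rest ⊤}
  B8: | IN=(all ⊤) | OUT={e:-; rest ⊤}

Merge at B7: IN[B7] = OUT[B6] = {a: +, b: ⊤, c: ⊤, d: ⊤, e: ⊤, f: ⊤}

Answer: {a: +, b: ⊤, c: ⊤, d: ⊤, e: ⊤, f: ⊤}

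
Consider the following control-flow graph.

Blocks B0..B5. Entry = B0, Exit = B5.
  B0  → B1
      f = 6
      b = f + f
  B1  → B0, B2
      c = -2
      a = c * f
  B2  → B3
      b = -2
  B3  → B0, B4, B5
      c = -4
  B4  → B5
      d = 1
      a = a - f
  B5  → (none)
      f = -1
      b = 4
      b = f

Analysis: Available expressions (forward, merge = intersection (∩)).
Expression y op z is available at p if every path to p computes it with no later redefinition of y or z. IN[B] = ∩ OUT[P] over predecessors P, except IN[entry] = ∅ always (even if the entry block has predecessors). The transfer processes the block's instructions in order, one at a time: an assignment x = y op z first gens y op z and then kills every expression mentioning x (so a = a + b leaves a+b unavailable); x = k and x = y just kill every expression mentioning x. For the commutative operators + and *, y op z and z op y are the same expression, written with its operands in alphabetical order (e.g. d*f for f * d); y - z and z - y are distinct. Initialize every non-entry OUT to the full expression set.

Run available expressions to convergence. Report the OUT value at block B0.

Per-block solution:
  B0:   IN={}   OUT={f+f}
  B1:   IN={f+f}   OUT={c*f, f+f}
  B2:   IN={c*f, f+f}   OUT={c*f, f+f}
  B3:   IN={c*f, f+f}   OUT={f+f}
  B4:   IN={f+f}   OUT={f+f}
  B5:   IN={f+f}   OUT={}

Merge at B0 (entry node, so the boundary value {} is joined with the incoming edge(s)): IN[B0] = {} ∩ OUT[B1] ∩ OUT[B3] = {}
Applying B0's transfer function to that IN value gives OUT[B0] (row B0 above).

Answer: {f+f}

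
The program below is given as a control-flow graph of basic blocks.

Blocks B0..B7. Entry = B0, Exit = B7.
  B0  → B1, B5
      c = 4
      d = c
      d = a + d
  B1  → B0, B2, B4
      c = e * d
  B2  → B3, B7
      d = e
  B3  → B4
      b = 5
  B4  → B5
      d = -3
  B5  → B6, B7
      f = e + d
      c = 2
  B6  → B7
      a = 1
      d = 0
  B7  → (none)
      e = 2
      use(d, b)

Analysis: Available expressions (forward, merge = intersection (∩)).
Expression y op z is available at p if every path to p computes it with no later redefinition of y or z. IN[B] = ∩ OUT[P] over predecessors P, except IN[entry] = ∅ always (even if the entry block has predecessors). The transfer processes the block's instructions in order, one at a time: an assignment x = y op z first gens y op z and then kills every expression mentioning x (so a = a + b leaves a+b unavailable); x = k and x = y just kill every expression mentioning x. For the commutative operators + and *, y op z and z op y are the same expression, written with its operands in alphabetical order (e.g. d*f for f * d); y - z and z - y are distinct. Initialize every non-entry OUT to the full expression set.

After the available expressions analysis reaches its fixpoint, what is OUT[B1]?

Answer: {d*e}

Trace:
Converged values:
  B0: | IN={} | OUT={}
  B1: | IN={} | OUT={d*e}
  B2: | IN={d*e} | OUT={}
  B3: | IN={} | OUT={}
  B4: | IN={} | OUT={}
  B5: | IN={} | OUT={d+e}
  B6: | IN={d+e} | OUT={}
  B7: | IN={} | OUT={}

Merge at B1: IN[B1] = OUT[B0] = {}
Applying B1's transfer function to that IN value gives OUT[B1] (row B1 above).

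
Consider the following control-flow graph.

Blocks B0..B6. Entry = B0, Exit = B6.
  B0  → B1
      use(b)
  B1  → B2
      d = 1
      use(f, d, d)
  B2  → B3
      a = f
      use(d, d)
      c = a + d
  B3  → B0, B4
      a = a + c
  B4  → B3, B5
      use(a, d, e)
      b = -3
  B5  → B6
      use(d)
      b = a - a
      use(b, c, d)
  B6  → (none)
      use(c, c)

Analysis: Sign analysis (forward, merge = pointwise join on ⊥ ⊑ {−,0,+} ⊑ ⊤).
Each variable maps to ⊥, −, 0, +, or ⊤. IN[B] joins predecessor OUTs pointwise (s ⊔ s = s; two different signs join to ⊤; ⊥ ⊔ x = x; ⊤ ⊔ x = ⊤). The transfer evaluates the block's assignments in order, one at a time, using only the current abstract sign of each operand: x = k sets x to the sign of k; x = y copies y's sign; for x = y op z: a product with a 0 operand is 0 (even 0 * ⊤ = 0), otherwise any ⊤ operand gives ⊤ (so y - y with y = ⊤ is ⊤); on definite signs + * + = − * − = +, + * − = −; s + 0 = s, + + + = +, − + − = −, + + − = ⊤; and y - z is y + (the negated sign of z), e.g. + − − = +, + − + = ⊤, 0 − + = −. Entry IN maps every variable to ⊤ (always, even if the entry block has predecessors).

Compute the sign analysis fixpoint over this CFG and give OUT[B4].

Converged values:
  B0: | IN=(all ⊤) | OUT=(all ⊤)
  B1: | IN=(all ⊤) | OUT={d:+; rest ⊤}
  B2: | IN={d:+; rest ⊤} | OUT={d:+; rest ⊤}
  B3: | IN={d:+; rest ⊤} | OUT={d:+; rest ⊤}
  B4: | IN={d:+; rest ⊤} | OUT={b:-, d:+; rest ⊤}
  B5: | IN={b:-, d:+; rest ⊤} | OUT={d:+; rest ⊤}
  B6: | IN={d:+; rest ⊤} | OUT={d:+; rest ⊤}

Merge at B4: IN[B4] = OUT[B3] = {a: ⊤, b: ⊤, c: ⊤, d: +, e: ⊤, f: ⊤}
Applying B4's transfer function to that IN value gives OUT[B4] (row B4 above).

Answer: {a: ⊤, b: -, c: ⊤, d: +, e: ⊤, f: ⊤}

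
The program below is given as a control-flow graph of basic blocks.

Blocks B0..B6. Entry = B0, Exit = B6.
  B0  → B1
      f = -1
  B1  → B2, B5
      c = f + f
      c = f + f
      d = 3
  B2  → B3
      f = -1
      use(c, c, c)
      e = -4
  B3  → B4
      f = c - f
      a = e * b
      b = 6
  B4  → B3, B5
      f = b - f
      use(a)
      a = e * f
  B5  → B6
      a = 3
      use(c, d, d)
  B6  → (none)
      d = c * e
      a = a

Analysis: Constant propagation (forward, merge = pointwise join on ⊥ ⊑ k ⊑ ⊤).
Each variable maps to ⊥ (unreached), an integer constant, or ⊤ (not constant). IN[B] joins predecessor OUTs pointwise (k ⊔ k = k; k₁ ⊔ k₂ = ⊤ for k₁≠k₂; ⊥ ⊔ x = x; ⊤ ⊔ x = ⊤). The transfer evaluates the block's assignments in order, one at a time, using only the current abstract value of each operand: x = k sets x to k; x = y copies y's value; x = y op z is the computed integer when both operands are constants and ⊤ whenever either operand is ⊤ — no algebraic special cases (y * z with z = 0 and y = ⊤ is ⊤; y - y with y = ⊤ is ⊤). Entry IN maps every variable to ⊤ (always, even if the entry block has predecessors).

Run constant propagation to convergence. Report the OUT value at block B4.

Answer: {a: ⊤, b: 6, c: -2, d: 3, e: -4, f: ⊤}

Trace:
Fixpoint table:
  B0: | IN=(all ⊤) | OUT={f:-1; rest ⊤}
  B1: | IN={f:-1; rest ⊤} | OUT={c:-2, d:3, f:-1; rest ⊤}
  B2: | IN={c:-2, d:3, f:-1; rest ⊤} | OUT={c:-2, d:3, e:-4, f:-1; rest ⊤}
  B3: | IN={c:-2, d:3, e:-4; rest ⊤} | OUT={b:6, c:-2, d:3, e:-4; rest ⊤}
  B4: | IN={b:6, c:-2, d:3, e:-4; rest ⊤} | OUT={b:6, c:-2, d:3, e:-4; rest ⊤}
  B5: | IN={c:-2, d:3; rest ⊤} | OUT={a:3, c:-2, d:3; rest ⊤}
  B6: | IN={a:3, c:-2, d:3; rest ⊤} | OUT={a:3, c:-2; rest ⊤}

Merge at B4: IN[B4] = OUT[B3] = {a: ⊤, b: 6, c: -2, d: 3, e: -4, f: ⊤}
Applying B4's transfer function to that IN value gives OUT[B4] (row B4 above).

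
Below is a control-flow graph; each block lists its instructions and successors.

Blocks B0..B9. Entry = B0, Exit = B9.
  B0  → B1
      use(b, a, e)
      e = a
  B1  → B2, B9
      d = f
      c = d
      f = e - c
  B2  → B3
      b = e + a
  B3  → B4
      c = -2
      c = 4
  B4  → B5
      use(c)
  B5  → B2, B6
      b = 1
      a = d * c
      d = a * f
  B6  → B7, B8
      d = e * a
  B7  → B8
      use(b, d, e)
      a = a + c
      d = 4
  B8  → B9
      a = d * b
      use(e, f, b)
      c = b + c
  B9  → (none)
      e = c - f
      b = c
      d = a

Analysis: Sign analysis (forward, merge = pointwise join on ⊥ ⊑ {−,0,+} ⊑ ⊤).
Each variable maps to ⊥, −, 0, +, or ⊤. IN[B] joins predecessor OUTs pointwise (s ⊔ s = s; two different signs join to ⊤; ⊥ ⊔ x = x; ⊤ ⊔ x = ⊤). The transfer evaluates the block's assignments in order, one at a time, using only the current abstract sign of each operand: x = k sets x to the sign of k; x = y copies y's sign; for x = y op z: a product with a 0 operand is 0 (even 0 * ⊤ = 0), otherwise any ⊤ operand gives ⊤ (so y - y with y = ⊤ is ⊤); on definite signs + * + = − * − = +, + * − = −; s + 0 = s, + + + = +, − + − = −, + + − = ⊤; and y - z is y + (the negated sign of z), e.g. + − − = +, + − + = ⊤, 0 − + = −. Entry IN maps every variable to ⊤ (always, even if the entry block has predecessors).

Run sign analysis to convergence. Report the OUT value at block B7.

Answer: {a: ⊤, b: +, c: +, d: +, e: ⊤, f: ⊤}

Working:
Converged values:
  B0:   IN=(all ⊤)   OUT=(all ⊤)
  B1:   IN=(all ⊤)   OUT=(all ⊤)
  B2:   IN=(all ⊤)   OUT=(all ⊤)
  B3:   IN=(all ⊤)   OUT={c:+; rest ⊤}
  B4:   IN={c:+; rest ⊤}   OUT={c:+; rest ⊤}
  B5:   IN={c:+; rest ⊤}   OUT={b:+, c:+; rest ⊤}
  B6:   IN={b:+, c:+; rest ⊤}   OUT={b:+, c:+; rest ⊤}
  B7:   IN={b:+, c:+; rest ⊤}   OUT={b:+, c:+, d:+; rest ⊤}
  B8:   IN={b:+, c:+; rest ⊤}   OUT={b:+, c:+; rest ⊤}
  B9:   IN=(all ⊤)   OUT=(all ⊤)

Merge at B7: IN[B7] = OUT[B6] = {a: ⊤, b: +, c: +, d: ⊤, e: ⊤, f: ⊤}
Applying B7's transfer function to that IN value gives OUT[B7] (row B7 above).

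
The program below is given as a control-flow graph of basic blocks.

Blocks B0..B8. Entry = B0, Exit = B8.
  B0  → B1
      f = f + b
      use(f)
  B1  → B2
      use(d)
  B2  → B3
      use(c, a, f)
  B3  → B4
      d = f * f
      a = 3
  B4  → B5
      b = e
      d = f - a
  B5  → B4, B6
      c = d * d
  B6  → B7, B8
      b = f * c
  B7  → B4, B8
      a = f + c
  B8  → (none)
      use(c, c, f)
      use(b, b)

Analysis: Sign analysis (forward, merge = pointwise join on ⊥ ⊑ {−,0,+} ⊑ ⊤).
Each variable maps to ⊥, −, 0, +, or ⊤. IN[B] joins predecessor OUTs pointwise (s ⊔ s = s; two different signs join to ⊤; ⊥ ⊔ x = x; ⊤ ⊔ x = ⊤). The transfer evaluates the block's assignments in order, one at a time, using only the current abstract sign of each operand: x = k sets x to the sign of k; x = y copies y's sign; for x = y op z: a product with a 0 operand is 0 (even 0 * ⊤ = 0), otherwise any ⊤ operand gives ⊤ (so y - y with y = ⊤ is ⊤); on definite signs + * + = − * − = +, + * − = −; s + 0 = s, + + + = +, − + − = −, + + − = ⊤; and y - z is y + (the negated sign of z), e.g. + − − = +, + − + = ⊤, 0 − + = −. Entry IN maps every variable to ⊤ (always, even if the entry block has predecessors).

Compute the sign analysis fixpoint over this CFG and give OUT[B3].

Converged values:
  B0:   IN=(all ⊤)   OUT=(all ⊤)
  B1:   IN=(all ⊤)   OUT=(all ⊤)
  B2:   IN=(all ⊤)   OUT=(all ⊤)
  B3:   IN=(all ⊤)   OUT={a:+; rest ⊤}
  B4:   IN=(all ⊤)   OUT=(all ⊤)
  B5:   IN=(all ⊤)   OUT=(all ⊤)
  B6:   IN=(all ⊤)   OUT=(all ⊤)
  B7:   IN=(all ⊤)   OUT=(all ⊤)
  B8:   IN=(all ⊤)   OUT=(all ⊤)

Merge at B3: IN[B3] = OUT[B2] = {a: ⊤, b: ⊤, c: ⊤, d: ⊤, e: ⊤, f: ⊤}
Applying B3's transfer function to that IN value gives OUT[B3] (row B3 above).

Answer: {a: +, b: ⊤, c: ⊤, d: ⊤, e: ⊤, f: ⊤}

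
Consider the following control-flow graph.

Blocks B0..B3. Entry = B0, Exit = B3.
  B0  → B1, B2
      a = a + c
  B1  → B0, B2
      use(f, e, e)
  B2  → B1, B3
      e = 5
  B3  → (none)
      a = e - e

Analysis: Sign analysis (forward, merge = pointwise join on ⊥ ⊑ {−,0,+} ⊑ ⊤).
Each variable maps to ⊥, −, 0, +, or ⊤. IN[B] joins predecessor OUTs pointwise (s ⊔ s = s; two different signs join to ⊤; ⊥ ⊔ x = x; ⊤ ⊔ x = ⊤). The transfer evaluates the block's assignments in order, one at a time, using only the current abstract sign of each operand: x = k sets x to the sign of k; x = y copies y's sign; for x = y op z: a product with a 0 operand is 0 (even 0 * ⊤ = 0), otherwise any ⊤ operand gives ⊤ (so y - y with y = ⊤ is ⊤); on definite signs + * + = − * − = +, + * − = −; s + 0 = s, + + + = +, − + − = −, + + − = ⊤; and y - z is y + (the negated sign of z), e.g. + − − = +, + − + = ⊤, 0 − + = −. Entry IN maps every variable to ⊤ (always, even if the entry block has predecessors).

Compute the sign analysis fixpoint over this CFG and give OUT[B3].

Fixpoint table:
  B0:   IN=(all ⊤)   OUT=(all ⊤)
  B1:   IN=(all ⊤)   OUT=(all ⊤)
  B2:   IN=(all ⊤)   OUT={e:+; rest ⊤}
  B3:   IN={e:+; rest ⊤}   OUT={e:+; rest ⊤}

Merge at B3: IN[B3] = OUT[B2] = {a: ⊤, b: ⊤, c: ⊤, d: ⊤, e: +, f: ⊤}
Applying B3's transfer function to that IN value gives OUT[B3] (row B3 above).

Answer: {a: ⊤, b: ⊤, c: ⊤, d: ⊤, e: +, f: ⊤}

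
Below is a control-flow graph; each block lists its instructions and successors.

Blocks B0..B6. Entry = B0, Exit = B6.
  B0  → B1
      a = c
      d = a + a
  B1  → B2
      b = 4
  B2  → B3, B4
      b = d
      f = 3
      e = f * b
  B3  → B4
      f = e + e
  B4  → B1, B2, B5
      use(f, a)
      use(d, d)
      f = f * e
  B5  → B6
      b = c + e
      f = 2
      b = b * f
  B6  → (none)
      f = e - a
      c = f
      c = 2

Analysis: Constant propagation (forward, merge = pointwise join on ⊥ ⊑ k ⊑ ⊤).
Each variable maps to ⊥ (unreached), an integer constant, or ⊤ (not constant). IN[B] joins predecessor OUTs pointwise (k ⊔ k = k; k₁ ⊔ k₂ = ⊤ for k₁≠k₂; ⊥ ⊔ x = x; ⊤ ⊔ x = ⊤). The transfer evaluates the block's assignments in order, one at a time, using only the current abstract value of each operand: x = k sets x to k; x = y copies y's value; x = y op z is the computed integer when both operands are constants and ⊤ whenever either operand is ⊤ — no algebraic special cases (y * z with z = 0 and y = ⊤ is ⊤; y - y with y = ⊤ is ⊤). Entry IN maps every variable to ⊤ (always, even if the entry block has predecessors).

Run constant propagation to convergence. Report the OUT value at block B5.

Converged values:
  B0:  IN=(all ⊤)  OUT=(all ⊤)
  B1:  IN=(all ⊤)  OUT={b:4; rest ⊤}
  B2:  IN=(all ⊤)  OUT={f:3; rest ⊤}
  B3:  IN={f:3; rest ⊤}  OUT=(all ⊤)
  B4:  IN=(all ⊤)  OUT=(all ⊤)
  B5:  IN=(all ⊤)  OUT={f:2; rest ⊤}
  B6:  IN={f:2; rest ⊤}  OUT={c:2; rest ⊤}

Merge at B5: IN[B5] = OUT[B4] = {a: ⊤, b: ⊤, c: ⊤, d: ⊤, e: ⊤, f: ⊤}
Applying B5's transfer function to that IN value gives OUT[B5] (row B5 above).

Answer: {a: ⊤, b: ⊤, c: ⊤, d: ⊤, e: ⊤, f: 2}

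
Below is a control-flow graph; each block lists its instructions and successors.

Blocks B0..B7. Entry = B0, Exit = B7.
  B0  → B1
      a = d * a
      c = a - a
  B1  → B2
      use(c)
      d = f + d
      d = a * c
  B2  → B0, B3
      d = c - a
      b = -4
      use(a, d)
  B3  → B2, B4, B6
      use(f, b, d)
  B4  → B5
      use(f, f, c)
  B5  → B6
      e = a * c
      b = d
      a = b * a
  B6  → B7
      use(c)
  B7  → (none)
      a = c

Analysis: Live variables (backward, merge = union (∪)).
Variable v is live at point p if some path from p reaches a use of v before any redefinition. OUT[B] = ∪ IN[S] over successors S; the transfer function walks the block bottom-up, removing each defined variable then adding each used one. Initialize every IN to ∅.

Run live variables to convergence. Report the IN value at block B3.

Fixpoint table:
  B0:  IN={a, d, f}  OUT={a, c, d, f}
  B1:  IN={a, c, d, f}  OUT={a, c, f}
  B2:  IN={a, c, f}  OUT={a, b, c, d, f}
  B3:  IN={a, b, c, d, f}  OUT={a, c, d, f}
  B4:  IN={a, c, d, f}  OUT={a, c, d}
  B5:  IN={a, c, d}  OUT={c}
  B6:  IN={c}  OUT={c}
  B7:  IN={c}  OUT={}

Merge at B3: OUT[B3] = IN[B2] ⊔ IN[B4] ⊔ IN[B6] = {a, c, d, f}
Applying B3's transfer function to that OUT value gives IN[B3] (row B3 above).

Answer: {a, b, c, d, f}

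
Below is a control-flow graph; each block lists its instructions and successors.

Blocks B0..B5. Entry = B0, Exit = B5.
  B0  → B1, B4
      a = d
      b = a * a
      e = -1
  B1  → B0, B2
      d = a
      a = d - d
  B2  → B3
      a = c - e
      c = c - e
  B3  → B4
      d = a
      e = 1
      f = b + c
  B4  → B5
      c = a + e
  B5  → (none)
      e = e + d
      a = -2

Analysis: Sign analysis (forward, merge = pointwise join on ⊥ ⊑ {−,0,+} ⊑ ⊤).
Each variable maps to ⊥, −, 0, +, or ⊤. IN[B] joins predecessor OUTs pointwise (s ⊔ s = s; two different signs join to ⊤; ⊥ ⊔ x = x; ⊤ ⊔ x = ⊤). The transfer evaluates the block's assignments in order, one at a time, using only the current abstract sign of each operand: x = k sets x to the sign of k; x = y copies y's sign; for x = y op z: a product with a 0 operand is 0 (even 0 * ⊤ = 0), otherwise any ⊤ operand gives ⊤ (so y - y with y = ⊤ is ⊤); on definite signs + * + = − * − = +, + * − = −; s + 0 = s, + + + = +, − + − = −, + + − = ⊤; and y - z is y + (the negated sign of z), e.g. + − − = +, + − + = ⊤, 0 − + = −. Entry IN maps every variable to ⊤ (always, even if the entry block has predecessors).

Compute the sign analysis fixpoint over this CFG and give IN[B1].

Answer: {a: ⊤, b: ⊤, c: ⊤, d: ⊤, e: -, f: ⊤}

Trace:
Converged values:
  B0: | IN=(all ⊤) | OUT={e:-; rest ⊤}
  B1: | IN={e:-; rest ⊤} | OUT={e:-; rest ⊤}
  B2: | IN={e:-; rest ⊤} | OUT={e:-; rest ⊤}
  B3: | IN={e:-; rest ⊤} | OUT={e:+; rest ⊤}
  B4: | IN=(all ⊤) | OUT=(all ⊤)
  B5: | IN=(all ⊤) | OUT={a:-; rest ⊤}

Merge at B1: IN[B1] = OUT[B0] = {a: ⊤, b: ⊤, c: ⊤, d: ⊤, e: -, f: ⊤}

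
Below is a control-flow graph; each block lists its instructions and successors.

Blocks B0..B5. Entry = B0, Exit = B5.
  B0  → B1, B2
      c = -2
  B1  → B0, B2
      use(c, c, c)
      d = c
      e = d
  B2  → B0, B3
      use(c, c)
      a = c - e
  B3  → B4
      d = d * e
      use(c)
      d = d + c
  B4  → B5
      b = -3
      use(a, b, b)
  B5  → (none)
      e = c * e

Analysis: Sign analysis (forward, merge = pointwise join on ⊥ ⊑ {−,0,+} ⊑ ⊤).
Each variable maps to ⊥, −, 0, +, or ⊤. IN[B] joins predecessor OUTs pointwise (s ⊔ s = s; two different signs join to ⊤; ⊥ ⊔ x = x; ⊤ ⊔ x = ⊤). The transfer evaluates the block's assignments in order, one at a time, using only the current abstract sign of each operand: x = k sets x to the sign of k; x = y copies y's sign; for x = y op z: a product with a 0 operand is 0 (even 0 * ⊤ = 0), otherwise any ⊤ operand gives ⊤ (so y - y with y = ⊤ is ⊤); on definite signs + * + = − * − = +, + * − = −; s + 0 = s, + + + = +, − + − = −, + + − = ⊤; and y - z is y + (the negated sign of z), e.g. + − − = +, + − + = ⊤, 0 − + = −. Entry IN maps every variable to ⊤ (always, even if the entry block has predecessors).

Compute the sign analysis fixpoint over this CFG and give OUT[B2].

Answer: {a: ⊤, b: ⊤, c: -, d: ⊤, e: ⊤, f: ⊤}

Working:
Converged values:
  B0:  IN=(all ⊤)  OUT={c:-; rest ⊤}
  B1:  IN={c:-; rest ⊤}  OUT={c:-, d:-, e:-; rest ⊤}
  B2:  IN={c:-; rest ⊤}  OUT={c:-; rest ⊤}
  B3:  IN={c:-; rest ⊤}  OUT={c:-; rest ⊤}
  B4:  IN={c:-; rest ⊤}  OUT={b:-, c:-; rest ⊤}
  B5:  IN={b:-, c:-; rest ⊤}  OUT={b:-, c:-; rest ⊤}

Merge at B2: IN[B2] = OUT[B0] ⊔ OUT[B1] = {a: ⊤, b: ⊤, c: -, d: ⊤, e: ⊤, f: ⊤}
Applying B2's transfer function to that IN value gives OUT[B2] (row B2 above).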